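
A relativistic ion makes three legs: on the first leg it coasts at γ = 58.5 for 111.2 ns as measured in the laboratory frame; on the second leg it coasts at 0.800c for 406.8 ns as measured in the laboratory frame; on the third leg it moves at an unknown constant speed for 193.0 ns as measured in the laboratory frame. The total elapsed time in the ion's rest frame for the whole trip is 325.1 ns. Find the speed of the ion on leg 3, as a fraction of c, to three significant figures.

Leg 1: γ = 58.5; τ_1 = 111.2/58.50 = 1.901 ns.
Leg 2: γ = 1/√(1 − 0.800²) = 5/3 ≈ 1.667; τ_2 = 406.8/1.667 = 244.1 ns.
Leg 3: speed unknown; τ_3 = 193.0/γ_3.
Total proper time: 1.901 + 244.1 + τ_3 = 325.1, so τ_3 = 325.1 − 246.0 = 79.12 ns.
γ_3 = 193.0/79.12 = 2.439; β = √(1 − 1/γ²) = √0.8319.

β = 0.912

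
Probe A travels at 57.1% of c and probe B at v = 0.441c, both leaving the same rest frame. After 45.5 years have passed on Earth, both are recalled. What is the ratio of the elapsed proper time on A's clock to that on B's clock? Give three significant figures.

A: β = 0.571; γ = 1/√(1 − 0.571²) = 1/√0.6740 = 1.218. B: γ = 1/√(1 − 0.441²) = 1/√0.8055 = 1.114.
τ_A/τ_B = γ_B/γ_A = 1.114/1.218 = 0.9147, so τ_A/τ_B = 0.9147.

τ_A/τ_B = 0.915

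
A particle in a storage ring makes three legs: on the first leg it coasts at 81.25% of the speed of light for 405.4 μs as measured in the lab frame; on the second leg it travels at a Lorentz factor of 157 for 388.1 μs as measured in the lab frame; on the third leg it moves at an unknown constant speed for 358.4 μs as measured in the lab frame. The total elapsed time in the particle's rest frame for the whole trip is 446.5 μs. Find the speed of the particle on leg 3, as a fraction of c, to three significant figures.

β = 0.815

Leg 1: β = 0.8125; γ = 1/√(1 − 0.8125²) = 1/√0.3398 = 1.715; τ_1 = 405.4/1.715 = 236.3 μs.
Leg 2: γ = 157; τ_2 = 388.1/157.0 = 2.472 μs.
Leg 3: speed unknown; τ_3 = 358.4/γ_3.
Total proper time: 236.3 + 2.472 + τ_3 = 446.5, so τ_3 = 446.5 − 238.8 = 207.7 μs.
γ_3 = 358.4/207.7 = 1.726; β = √(1 − 1/γ²) = √0.6642.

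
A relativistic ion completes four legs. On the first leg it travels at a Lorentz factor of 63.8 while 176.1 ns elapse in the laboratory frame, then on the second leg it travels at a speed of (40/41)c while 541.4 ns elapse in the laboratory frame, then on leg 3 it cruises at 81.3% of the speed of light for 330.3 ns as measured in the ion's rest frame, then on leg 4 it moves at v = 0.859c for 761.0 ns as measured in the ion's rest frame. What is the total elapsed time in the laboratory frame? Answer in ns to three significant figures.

Δt = 2770 ns

Leg 1: 176.1 ns is already measured in the laboratory frame.
Leg 2: 541.4 ns is already measured in the laboratory frame.
Leg 3: β = 0.813; γ = 1/√(1 − 0.813²) = 1/√0.3390 = 1.717; Δt_3 = 1.717 × 330.3 = 567.3 ns.
Leg 4: γ = 1/√(1 − 0.859²) = 1/√0.2621 = 1.953; Δt_4 = 1.953 × 761.0 = 1486 ns.
Total: 176.1 + 541.4 + 567.3 + 1486 ns.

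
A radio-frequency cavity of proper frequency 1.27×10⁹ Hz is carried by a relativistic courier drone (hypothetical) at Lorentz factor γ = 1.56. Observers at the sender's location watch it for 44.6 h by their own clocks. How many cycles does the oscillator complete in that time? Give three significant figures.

N = 1.31×10¹⁴

γ = 1.56
During 44.6 h of lab time, the oscillator's proper time advances by τ = Δt/γ = 44.6/1.560 = 28.59 h = 1.029×10⁵ s.
N = f × τ = 1.27×10⁹ × 1.029×10⁵ = 1.307×10¹⁴.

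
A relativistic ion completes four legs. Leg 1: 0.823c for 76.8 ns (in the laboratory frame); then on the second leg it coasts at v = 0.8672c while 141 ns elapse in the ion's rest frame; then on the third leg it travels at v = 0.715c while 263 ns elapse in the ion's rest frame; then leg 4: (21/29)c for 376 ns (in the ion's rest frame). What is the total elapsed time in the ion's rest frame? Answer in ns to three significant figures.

τ = 824 ns

Leg 1: γ = 1/√(1 − 0.823²) = 1/√0.3227 = 1.760; τ_1 = 76.8/1.760 = 43.63 ns.
Leg 2: 141 ns is already measured in the ion's rest frame.
Leg 3: 263 ns is already measured in the ion's rest frame.
Leg 4: 376 ns is already measured in the ion's rest frame.
Total: 43.63 + 141.0 + 263.0 + 376.0 ns.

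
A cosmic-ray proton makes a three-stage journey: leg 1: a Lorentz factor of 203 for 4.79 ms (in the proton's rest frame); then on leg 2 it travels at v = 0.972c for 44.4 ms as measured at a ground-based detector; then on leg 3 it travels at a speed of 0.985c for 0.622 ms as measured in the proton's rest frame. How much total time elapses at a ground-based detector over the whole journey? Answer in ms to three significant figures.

Leg 1: γ = 203; Δt_1 = 203.0 × 4.79 = 972.4 ms.
Leg 2: 44.4 ms is already measured at a ground-based detector.
Leg 3: γ = 1/√(1 − 0.985²) = 1/√0.02977 = 5.795; Δt_3 = 5.795 × 0.622 = 3.605 ms.
Total: 972.4 + 44.40 + 3.605 ms.

Δt = 1020 ms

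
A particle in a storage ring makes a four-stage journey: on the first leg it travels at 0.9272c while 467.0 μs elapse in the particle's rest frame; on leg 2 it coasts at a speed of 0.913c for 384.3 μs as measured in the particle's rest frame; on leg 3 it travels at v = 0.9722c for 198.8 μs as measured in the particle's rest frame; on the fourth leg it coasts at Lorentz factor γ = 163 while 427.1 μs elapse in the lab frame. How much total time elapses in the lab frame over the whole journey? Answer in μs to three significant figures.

Leg 1: γ = 1/√(1 − 0.9272²) = 1/√0.1403 = 2.670; Δt_1 = 2.670 × 467.0 = 1247 μs.
Leg 2: γ = 1/√(1 − 0.913²) = 1/√0.1664 = 2.451; Δt_2 = 2.451 × 384.3 = 942.0 μs.
Leg 3: γ = 1/√(1 − 0.9722²) = 1/√0.05483 = 4.271; Δt_3 = 4.271 × 198.8 = 849.0 μs.
Leg 4: 427.1 μs is already measured in the lab frame.
Total: 1247 + 942.0 + 849.0 + 427.1 μs.

Δt = 3460 μs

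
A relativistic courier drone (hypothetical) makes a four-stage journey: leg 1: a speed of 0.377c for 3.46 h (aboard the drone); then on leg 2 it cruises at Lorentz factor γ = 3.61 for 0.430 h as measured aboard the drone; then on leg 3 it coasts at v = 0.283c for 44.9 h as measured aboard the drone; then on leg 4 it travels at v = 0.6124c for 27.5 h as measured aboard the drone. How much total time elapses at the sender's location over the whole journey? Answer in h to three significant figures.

Δt = 86.9 h

Leg 1: γ = 1/√(1 − 0.377²) = 1/√0.8579 = 1.080; Δt_1 = 1.080 × 3.46 = 3.736 h.
Leg 2: γ = 3.61; Δt_2 = 3.610 × 0.430 = 1.552 h.
Leg 3: γ = 1/√(1 − 0.283²) = 1/√0.9199 = 1.043; Δt_3 = 1.043 × 44.9 = 46.81 h.
Leg 4: γ = 1/√(1 − 0.6124²) = 1/√0.6250 = 1.265; Δt_4 = 1.265 × 27.5 = 34.79 h.
Total: 3.736 + 1.552 + 46.81 + 34.79 h.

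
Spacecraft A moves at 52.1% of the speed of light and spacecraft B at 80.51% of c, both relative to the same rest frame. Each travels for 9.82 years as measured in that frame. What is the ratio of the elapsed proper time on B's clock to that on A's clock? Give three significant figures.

τ_B/τ_A = 0.695

A: β = 0.521; γ = 1/√(1 − 0.521²) = 1/√0.7286 = 1.172. B: β = 0.8051; γ = 1/√(1 − 0.8051²) = 1/√0.3518 = 1.686.
τ_A/τ_B = γ_B/γ_A = 1.686/1.172 = 1.439, so τ_B/τ_A = 0.6949.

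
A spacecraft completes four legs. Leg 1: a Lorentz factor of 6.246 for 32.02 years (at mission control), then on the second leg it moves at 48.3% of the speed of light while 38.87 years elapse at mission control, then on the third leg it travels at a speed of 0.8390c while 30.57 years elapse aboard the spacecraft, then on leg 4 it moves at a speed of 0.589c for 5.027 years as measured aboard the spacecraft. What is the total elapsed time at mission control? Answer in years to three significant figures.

Leg 1: 32.02 years is already measured at mission control.
Leg 2: 38.87 years is already measured at mission control.
Leg 3: γ = 1/√(1 − 0.8390²) = 1/√0.2961 = 1.838; Δt_3 = 1.838 × 30.57 = 56.18 years.
Leg 4: γ = 1/√(1 − 0.589²) = 1/√0.6531 = 1.237; Δt_4 = 1.237 × 5.027 = 6.221 years.
Total: 32.02 + 38.87 + 56.18 + 6.221 years.

Δt = 133 years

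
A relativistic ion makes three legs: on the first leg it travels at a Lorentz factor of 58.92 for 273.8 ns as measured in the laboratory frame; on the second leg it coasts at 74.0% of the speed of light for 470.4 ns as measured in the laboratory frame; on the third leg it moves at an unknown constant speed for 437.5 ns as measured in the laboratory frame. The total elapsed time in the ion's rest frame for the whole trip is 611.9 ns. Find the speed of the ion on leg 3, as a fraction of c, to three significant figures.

Leg 1: γ = 58.92; τ_1 = 273.8/58.92 = 4.647 ns.
Leg 2: β = 0.740; γ = 1/√(1 − 0.740²) = 1/√0.4524 = 1.487; τ_2 = 470.4/1.487 = 316.4 ns.
Leg 3: speed unknown; τ_3 = 437.5/γ_3.
Total proper time: 4.647 + 316.4 + τ_3 = 611.9, so τ_3 = 611.9 − 321.0 = 290.9 ns.
γ_3 = 437.5/290.9 = 1.504; β = √(1 − 1/γ²) = √0.5580.

β = 0.747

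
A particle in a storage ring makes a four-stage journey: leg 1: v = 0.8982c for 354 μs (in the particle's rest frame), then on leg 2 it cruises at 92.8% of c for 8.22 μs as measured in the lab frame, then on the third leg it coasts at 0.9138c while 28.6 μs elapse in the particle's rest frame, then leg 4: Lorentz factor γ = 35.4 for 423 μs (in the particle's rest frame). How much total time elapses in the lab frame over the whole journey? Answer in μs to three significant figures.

Leg 1: γ = 1/√(1 − 0.8982²) = 1/√0.1932 = 2.275; Δt_1 = 2.275 × 354 = 805.3 μs.
Leg 2: 8.22 μs is already measured in the lab frame.
Leg 3: γ = 1/√(1 − 0.9138²) = 1/√0.1650 = 2.462; Δt_3 = 2.462 × 28.6 = 70.41 μs.
Leg 4: γ = 35.4; Δt_4 = 35.40 × 423 = 1.497×10⁴ μs.
Total: 805.3 + 8.220 + 70.41 + 1.497×10⁴ μs.

Δt = 1.59×10⁴ μs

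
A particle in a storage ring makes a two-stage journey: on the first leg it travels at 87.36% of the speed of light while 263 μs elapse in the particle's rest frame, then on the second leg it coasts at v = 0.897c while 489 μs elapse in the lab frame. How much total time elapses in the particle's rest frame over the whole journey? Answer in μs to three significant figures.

Leg 1: 263 μs is already measured in the particle's rest frame.
Leg 2: γ = 1/√(1 − 0.897²) = 1/√0.1954 = 2.262; τ_2 = 489/2.262 = 216.2 μs.
Total: 263.0 + 216.2 μs.

τ = 479 μs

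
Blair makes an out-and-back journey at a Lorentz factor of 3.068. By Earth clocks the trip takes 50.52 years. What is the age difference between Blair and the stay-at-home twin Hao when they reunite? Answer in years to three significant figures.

Δt − τ = 34.1 years

γ = 3.068
Blair's elapsed proper time: τ = 50.52/3.068 = 16.47 years.
Age gap = Δt − τ = 50.52 − 16.47 years.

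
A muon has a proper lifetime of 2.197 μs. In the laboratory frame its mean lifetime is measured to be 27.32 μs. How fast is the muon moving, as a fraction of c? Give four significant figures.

β = 0.9968

γ = Δt/τ₀ = 27.32/2.197 = 12.44
β = √(1 − 1/γ²) = √(1 − 0.006467) = √0.9935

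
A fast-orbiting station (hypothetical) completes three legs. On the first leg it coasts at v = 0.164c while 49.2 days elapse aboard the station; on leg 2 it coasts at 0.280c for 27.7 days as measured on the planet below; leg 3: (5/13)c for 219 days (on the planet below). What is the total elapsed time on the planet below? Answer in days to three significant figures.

Leg 1: γ = 1/√(1 − 0.164²) = 1/√0.9731 = 1.014; Δt_1 = 1.014 × 49.2 = 49.88 days.
Leg 2: 27.7 days is already measured on the planet below.
Leg 3: 219 days is already measured on the planet below.
Total: 49.88 + 27.70 + 219.0 days.

Δt = 297 days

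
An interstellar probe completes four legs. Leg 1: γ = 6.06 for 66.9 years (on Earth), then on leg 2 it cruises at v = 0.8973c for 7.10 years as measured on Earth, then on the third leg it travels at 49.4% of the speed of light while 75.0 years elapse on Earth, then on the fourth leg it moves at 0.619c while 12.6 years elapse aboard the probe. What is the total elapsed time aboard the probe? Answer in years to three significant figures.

τ = 92.0 years

Leg 1: γ = 6.06; τ_1 = 66.9/6.060 = 11.04 years.
Leg 2: γ = 1/√(1 − 0.8973²) = 1/√0.1949 = 2.265; τ_2 = 7.10/2.265 = 3.134 years.
Leg 3: β = 0.494; γ = 1/√(1 − 0.494²) = 1/√0.7560 = 1.150; τ_3 = 75.0/1.150 = 65.21 years.
Leg 4: 12.6 years is already measured aboard the probe.
Total: 11.04 + 3.134 + 65.21 + 12.60 years.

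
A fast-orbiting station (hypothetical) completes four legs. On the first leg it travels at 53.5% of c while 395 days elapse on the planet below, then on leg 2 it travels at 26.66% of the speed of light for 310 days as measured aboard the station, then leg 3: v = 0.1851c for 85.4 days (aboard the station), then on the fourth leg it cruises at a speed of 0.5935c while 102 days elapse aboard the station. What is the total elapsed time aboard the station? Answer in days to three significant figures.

Leg 1: β = 0.535; γ = 1/√(1 − 0.535²) = 1/√0.7138 = 1.184; τ_1 = 395/1.184 = 333.7 days.
Leg 2: 310 days is already measured aboard the station.
Leg 3: 85.4 days is already measured aboard the station.
Leg 4: 102 days is already measured aboard the station.
Total: 333.7 + 310.0 + 85.40 + 102.0 days.

τ = 831 days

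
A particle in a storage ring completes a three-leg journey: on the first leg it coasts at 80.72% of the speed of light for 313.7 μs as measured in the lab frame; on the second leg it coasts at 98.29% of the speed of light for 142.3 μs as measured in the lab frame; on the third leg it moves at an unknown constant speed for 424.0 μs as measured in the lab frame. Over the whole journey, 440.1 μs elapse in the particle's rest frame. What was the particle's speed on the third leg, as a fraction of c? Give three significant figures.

Leg 1: β = 0.8072; γ = 1/√(1 − 0.8072²) = 1/√0.3484 = 1.694; τ_1 = 313.7/1.694 = 185.2 μs.
Leg 2: β = 0.9829; γ = 1/√(1 − 0.9829²) = 1/√0.03391 = 5.431; τ_2 = 142.3/5.431 = 26.20 μs.
Leg 3: speed unknown; τ_3 = 424.0/γ_3.
Total proper time: 185.2 + 26.20 + τ_3 = 440.1, so τ_3 = 440.1 − 211.4 = 228.7 μs.
γ_3 = 424.0/228.7 = 1.854; β = √(1 − 1/γ²) = √0.7090.

β = 0.842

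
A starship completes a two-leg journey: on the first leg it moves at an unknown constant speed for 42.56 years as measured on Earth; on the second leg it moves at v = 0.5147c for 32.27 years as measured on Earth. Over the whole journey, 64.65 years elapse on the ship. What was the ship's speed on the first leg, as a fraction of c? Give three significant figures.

Leg 1: speed unknown; τ_1 = 42.56/γ_1.
Leg 2: γ = 1/√(1 − 0.5147²) = 1/√0.7351 = 1.166; τ_2 = 32.27/1.166 = 27.67 years.
Total proper time: τ_1 + 27.67 = 64.65, so τ_1 = 64.65 − 27.67 = 36.98 years.
γ_1 = 42.56/36.98 = 1.151; β = √(1 − 1/γ²) = √0.2449.

β = 0.495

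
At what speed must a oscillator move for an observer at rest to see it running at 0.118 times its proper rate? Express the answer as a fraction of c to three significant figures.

Rate ratio = 1/γ, so γ = 1/0.118 = 8.475.
β = √(1 − 1/γ²) = √(1 − 0.118²) = √0.9861

β = 0.993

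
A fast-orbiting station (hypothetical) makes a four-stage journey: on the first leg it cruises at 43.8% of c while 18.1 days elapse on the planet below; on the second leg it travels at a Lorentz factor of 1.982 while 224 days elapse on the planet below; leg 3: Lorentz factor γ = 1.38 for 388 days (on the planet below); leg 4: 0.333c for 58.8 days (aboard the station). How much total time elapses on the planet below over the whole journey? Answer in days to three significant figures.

Leg 1: 18.1 days is already measured on the planet below.
Leg 2: 224 days is already measured on the planet below.
Leg 3: 388 days is already measured on the planet below.
Leg 4: γ = 1/√(1 − 0.333²) = 1/√0.8891 = 1.061; Δt_4 = 1.061 × 58.8 = 62.36 days.
Total: 18.10 + 224.0 + 388.0 + 62.36 days.

Δt = 692 days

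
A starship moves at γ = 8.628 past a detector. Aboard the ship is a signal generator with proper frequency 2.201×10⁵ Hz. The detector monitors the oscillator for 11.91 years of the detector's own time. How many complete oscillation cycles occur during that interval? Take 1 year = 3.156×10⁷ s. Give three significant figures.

γ = 8.628
During 11.91 years of lab time, the oscillator's proper time advances by τ = Δt/γ = 11.91/8.628 = 1.380 years = 4.357×10⁷ s.
N = f × τ = 2.201×10⁵ × 4.357×10⁷ = 9.589×10¹².

N = 9.59×10¹²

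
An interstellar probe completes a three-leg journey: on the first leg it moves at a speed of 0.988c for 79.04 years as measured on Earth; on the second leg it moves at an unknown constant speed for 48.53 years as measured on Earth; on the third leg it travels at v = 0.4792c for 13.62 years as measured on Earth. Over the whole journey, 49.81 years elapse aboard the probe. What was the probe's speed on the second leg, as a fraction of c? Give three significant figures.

Leg 1: γ = 1/√(1 − 0.988²) = 1/√0.02386 = 6.474; τ_1 = 79.04/6.474 = 12.21 years.
Leg 2: speed unknown; τ_2 = 48.53/γ_2.
Leg 3: γ = 1/√(1 − 0.4792²) = 1/√0.7704 = 1.139; τ_3 = 13.62/1.139 = 11.95 years.
Total proper time: 12.21 + τ_2 + 11.95 = 49.81, so τ_2 = 49.81 − 24.16 = 25.65 years.
γ_2 = 48.53/25.65 = 1.892; β = √(1 − 1/γ²) = √0.7207.

β = 0.849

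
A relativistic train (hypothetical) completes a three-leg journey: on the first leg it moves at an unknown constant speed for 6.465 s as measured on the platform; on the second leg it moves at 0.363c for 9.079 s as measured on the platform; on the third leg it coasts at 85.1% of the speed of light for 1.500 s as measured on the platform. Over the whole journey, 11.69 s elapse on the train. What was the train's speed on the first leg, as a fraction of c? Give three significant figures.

β = 0.926

Leg 1: speed unknown; τ_1 = 6.465/γ_1.
Leg 2: γ = 1/√(1 − 0.363²) = 1/√0.8682 = 1.073; τ_2 = 9.079/1.073 = 8.460 s.
Leg 3: β = 0.851; γ = 1/√(1 − 0.851²) = 1/√0.2758 = 1.904; τ_3 = 1.500/1.904 = 0.7877 s.
Total proper time: τ_1 + 8.460 + 0.7877 = 11.69, so τ_1 = 11.69 − 9.247 = 2.443 s.
γ_1 = 6.465/2.443 = 2.647; β = √(1 − 1/γ²) = √0.8573.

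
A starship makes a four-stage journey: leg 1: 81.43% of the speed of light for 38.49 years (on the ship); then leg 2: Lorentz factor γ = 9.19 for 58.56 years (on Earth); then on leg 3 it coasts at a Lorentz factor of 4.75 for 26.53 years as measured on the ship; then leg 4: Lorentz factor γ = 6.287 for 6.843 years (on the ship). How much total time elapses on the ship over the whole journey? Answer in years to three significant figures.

Leg 1: 38.49 years is already measured on the ship.
Leg 2: γ = 9.19; τ_2 = 58.56/9.190 = 6.372 years.
Leg 3: 26.53 years is already measured on the ship.
Leg 4: 6.843 years is already measured on the ship.
Total: 38.49 + 6.372 + 26.53 + 6.843 years.

τ = 78.2 years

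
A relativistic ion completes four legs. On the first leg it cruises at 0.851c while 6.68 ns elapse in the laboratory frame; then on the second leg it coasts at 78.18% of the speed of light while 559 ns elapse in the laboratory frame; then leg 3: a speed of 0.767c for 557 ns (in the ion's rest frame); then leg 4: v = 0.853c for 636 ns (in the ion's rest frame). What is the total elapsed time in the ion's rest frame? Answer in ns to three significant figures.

τ = 1550 ns

Leg 1: γ = 1/√(1 − 0.851²) = 1/√0.2758 = 1.904; τ_1 = 6.68/1.904 = 3.508 ns.
Leg 2: β = 0.7818; γ = 1/√(1 − 0.7818²) = 1/√0.3888 = 1.604; τ_2 = 559/1.604 = 348.6 ns.
Leg 3: 557 ns is already measured in the ion's rest frame.
Leg 4: 636 ns is already measured in the ion's rest frame.
Total: 3.508 + 348.6 + 557.0 + 636.0 ns.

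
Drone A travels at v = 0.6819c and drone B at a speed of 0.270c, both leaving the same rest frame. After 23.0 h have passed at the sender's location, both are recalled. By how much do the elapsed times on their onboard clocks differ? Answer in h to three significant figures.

|τ_A − τ_B| = 5.32 h

A: γ = 1/√(1 − 0.6819²) = 1/√0.5350 = 1.367; τ_A = 23.0/1.367 = 16.82 h.
B: γ = 1/√(1 − 0.270²) = 1/√0.9271 = 1.039; τ_B = 23.0/1.039 = 22.15 h.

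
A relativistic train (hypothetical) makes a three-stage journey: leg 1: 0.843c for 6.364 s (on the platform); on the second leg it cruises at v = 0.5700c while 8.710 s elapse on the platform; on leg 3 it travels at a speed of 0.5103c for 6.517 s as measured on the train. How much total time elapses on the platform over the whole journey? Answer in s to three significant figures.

Leg 1: 6.364 s is already measured on the platform.
Leg 2: 8.710 s is already measured on the platform.
Leg 3: γ = 1/√(1 − 0.5103²) = 1/√0.7396 = 1.163; Δt_3 = 1.163 × 6.517 = 7.578 s.
Total: 6.364 + 8.710 + 7.578 s.

Δt = 22.7 s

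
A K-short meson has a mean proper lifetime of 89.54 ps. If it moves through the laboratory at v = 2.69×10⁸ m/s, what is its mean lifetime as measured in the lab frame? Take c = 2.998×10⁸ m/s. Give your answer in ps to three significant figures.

β = 2.69×10⁸/2.998×10⁸ = 0.8973; γ = 1/√(1 − 0.8973²) = 2.265
The rest-frame lifetime is the proper time; the lab measures the dilated interval Δt = γτ₀ = 2.265 × 89.54 ps.

Δt = 203 ps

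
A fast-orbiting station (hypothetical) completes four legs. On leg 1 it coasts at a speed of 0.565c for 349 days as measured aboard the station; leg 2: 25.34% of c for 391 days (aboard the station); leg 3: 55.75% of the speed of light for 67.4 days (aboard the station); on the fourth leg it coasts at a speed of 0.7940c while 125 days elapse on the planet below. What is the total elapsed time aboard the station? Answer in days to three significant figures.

Leg 1: 349 days is already measured aboard the station.
Leg 2: 391 days is already measured aboard the station.
Leg 3: 67.4 days is already measured aboard the station.
Leg 4: γ = 1/√(1 − 0.7940²) = 1/√0.3696 = 1.645; τ_4 = 125/1.645 = 75.99 days.
Total: 349.0 + 391.0 + 67.40 + 75.99 days.

τ = 883 days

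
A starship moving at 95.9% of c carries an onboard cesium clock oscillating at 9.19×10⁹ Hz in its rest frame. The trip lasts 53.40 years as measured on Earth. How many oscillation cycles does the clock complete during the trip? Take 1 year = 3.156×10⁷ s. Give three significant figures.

N = 4.39×10¹⁸

β = 0.959; γ = 1/√(1 − 0.959²) = 1/√0.08032 = 3.529
The oscillator's own cycle count is N = f × τ where τ is the proper time on the ship. τ = Δt/γ = 53.40/3.529 = 15.13 years = 4.776×10⁸ s.
N = 9.19×10⁹ × 4.776×10⁸ = 4.389×10¹⁸.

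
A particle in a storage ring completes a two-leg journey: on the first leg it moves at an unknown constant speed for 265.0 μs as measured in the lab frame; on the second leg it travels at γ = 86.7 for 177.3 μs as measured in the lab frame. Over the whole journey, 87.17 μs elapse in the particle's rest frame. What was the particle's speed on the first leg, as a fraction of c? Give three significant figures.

β = 0.947

Leg 1: speed unknown; τ_1 = 265.0/γ_1.
Leg 2: γ = 86.7; τ_2 = 177.3/86.70 = 2.045 μs.
Total proper time: τ_1 + 2.045 = 87.17, so τ_1 = 87.17 − 2.045 = 85.13 μs.
γ_1 = 265.0/85.13 = 3.113; β = √(1 − 1/γ²) = √0.8968.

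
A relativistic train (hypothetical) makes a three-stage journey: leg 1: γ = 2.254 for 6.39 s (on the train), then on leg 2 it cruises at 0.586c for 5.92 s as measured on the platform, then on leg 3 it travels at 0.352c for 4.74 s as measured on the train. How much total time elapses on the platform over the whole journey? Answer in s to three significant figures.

Δt = 25.4 s

Leg 1: γ = 2.254; Δt_1 = 2.254 × 6.39 = 14.40 s.
Leg 2: 5.92 s is already measured on the platform.
Leg 3: γ = 1/√(1 − 0.352²) = 1/√0.8761 = 1.068; Δt_3 = 1.068 × 4.74 = 5.064 s.
Total: 14.40 + 5.920 + 5.064 s.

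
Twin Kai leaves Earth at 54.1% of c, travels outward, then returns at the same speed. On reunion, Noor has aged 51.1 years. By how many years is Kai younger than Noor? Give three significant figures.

β = 0.541; γ = 1/√(1 − 0.541²) = 1/√0.7073 = 1.189
Kai's elapsed proper time: τ = 51.1/1.189 = 42.98 years.
Age gap = Δt − τ = 51.1 − 42.98 years.

Δt − τ = 8.12 years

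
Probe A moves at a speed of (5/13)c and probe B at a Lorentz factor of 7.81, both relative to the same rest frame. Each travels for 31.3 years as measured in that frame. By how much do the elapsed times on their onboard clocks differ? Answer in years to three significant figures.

A: γ = 1/√(1 − (5/13)²) = 13/12 ≈ 1.083; τ_A = 31.3/1.083 = 28.89 years.
B: γ = 7.81; τ_B = 31.3/7.810 = 4.008 years.

|τ_A − τ_B| = 24.9 years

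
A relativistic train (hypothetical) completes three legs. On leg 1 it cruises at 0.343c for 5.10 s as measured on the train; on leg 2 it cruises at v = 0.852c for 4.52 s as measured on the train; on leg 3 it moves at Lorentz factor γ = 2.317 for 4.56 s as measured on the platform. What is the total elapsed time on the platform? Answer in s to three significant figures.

Leg 1: γ = 1/√(1 − 0.343²) = 1/√0.8824 = 1.065; Δt_1 = 1.065 × 5.10 = 5.429 s.
Leg 2: γ = 1/√(1 − 0.852²) = 1/√0.2741 = 1.910; Δt_2 = 1.910 × 4.52 = 8.634 s.
Leg 3: 4.56 s is already measured on the platform.
Total: 5.429 + 8.634 + 4.560 s.

Δt = 18.6 s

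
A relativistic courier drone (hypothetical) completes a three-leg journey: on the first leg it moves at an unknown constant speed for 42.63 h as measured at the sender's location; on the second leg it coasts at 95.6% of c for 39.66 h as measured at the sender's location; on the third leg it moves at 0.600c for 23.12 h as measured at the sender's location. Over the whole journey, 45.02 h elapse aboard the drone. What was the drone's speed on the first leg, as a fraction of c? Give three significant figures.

β = 0.937

Leg 1: speed unknown; τ_1 = 42.63/γ_1.
Leg 2: β = 0.956; γ = 1/√(1 − 0.956²) = 1/√0.08606 = 3.409; τ_2 = 39.66/3.409 = 11.63 h.
Leg 3: γ = 1/√(1 − 0.600²) = 5/4 = 1.250; τ_3 = 23.12/1.250 = 18.50 h.
Total proper time: τ_1 + 11.63 + 18.50 = 45.02, so τ_1 = 45.02 − 30.13 = 14.89 h.
γ_1 = 42.63/14.89 = 2.863; β = √(1 − 1/γ²) = √0.8780.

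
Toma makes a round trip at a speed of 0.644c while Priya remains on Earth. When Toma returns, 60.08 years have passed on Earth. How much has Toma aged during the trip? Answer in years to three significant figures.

γ = 1/√(1 − 0.644²) = 1/√0.5853 = 1.307
Toma's clock measures proper time along the trip: τ = Δt/γ = 60.08/1.307 years.

τ = 46.0 years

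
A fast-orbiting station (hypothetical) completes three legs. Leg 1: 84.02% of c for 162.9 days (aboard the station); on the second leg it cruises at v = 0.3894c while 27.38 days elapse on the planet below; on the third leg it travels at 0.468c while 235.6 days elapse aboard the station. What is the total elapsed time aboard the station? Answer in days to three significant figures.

Leg 1: 162.9 days is already measured aboard the station.
Leg 2: γ = 1/√(1 − 0.3894²) = 1/√0.8484 = 1.086; τ_2 = 27.38/1.086 = 25.22 days.
Leg 3: 235.6 days is already measured aboard the station.
Total: 162.9 + 25.22 + 235.6 days.

τ = 424 days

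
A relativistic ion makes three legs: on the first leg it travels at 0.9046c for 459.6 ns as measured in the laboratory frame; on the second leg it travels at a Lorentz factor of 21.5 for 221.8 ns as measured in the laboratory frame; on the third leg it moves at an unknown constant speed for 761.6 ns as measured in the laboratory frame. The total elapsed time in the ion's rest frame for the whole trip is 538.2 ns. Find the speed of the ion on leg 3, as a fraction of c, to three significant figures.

Leg 1: γ = 1/√(1 − 0.9046²) = 1/√0.1817 = 2.346; τ_1 = 459.6/2.346 = 195.9 ns.
Leg 2: γ = 21.5; τ_2 = 221.8/21.50 = 10.32 ns.
Leg 3: speed unknown; τ_3 = 761.6/γ_3.
Total proper time: 195.9 + 10.32 + τ_3 = 538.2, so τ_3 = 538.2 − 206.2 = 332.0 ns.
γ_3 = 761.6/332.0 = 2.294; β = √(1 − 1/γ²) = √0.8100.

β = 0.900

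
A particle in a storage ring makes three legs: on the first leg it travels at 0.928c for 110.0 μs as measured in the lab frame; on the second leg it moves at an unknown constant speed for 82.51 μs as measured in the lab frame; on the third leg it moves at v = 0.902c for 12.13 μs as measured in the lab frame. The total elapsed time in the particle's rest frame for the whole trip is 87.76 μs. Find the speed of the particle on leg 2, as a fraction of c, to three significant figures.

Leg 1: γ = 1/√(1 − 0.928²) = 1/√0.1388 = 2.684; τ_1 = 110.0/2.684 = 40.98 μs.
Leg 2: speed unknown; τ_2 = 82.51/γ_2.
Leg 3: γ = 1/√(1 − 0.902²) = 1/√0.1864 = 2.316; τ_3 = 12.13/2.316 = 5.237 μs.
Total proper time: 40.98 + τ_2 + 5.237 = 87.76, so τ_2 = 87.76 − 46.22 = 41.54 μs.
γ_2 = 82.51/41.54 = 1.986; β = √(1 − 1/γ²) = √0.7465.

β = 0.864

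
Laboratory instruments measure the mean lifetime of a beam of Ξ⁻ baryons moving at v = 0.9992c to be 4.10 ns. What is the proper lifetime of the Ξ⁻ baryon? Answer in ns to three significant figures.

γ = 1/√(1 − 0.9992²) = 1/√0.001599 = 25.01
The lab-frame lifetime is the dilated interval; the proper lifetime is τ₀ = Δt/γ = 4.10/25.01 ns.

τ₀ = 0.164 ns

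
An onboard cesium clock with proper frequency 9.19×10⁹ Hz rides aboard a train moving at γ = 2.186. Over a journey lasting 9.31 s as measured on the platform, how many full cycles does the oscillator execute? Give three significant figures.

N = 3.91×10¹⁰

γ = 2.186
The oscillator's own cycle count is N = f × τ where τ is the proper time on the train. τ = Δt/γ = 9.31/2.186 = 4.259 s = 4.259×10⁰ s.
N = 9.19×10⁹ × 4.259×10⁰ = 3.914×10¹⁰.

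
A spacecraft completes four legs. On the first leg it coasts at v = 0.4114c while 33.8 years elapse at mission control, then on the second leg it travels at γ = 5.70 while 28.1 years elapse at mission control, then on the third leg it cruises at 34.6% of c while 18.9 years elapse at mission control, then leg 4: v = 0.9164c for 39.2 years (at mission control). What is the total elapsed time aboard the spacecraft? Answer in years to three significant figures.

τ = 69.2 years

Leg 1: γ = 1/√(1 − 0.4114²) = 1/√0.8308 = 1.097; τ_1 = 33.8/1.097 = 30.81 years.
Leg 2: γ = 5.70; τ_2 = 28.1/5.700 = 4.930 years.
Leg 3: β = 0.346; γ = 1/√(1 − 0.346²) = 1/√0.8803 = 1.066; τ_3 = 18.9/1.066 = 17.73 years.
Leg 4: γ = 1/√(1 − 0.9164²) = 1/√0.1602 = 2.498; τ_4 = 39.2/2.498 = 15.69 years.
Total: 30.81 + 4.930 + 17.73 + 15.69 years.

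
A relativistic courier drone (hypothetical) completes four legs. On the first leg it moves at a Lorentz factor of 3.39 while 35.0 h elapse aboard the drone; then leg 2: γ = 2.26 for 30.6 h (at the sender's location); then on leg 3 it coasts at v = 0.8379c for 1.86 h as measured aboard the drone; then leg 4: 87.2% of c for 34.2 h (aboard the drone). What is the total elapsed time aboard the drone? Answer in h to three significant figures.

τ = 84.6 h

Leg 1: 35.0 h is already measured aboard the drone.
Leg 2: γ = 2.26; τ_2 = 30.6/2.260 = 13.54 h.
Leg 3: 1.86 h is already measured aboard the drone.
Leg 4: 34.2 h is already measured aboard the drone.
Total: 35.00 + 13.54 + 1.860 + 34.20 h.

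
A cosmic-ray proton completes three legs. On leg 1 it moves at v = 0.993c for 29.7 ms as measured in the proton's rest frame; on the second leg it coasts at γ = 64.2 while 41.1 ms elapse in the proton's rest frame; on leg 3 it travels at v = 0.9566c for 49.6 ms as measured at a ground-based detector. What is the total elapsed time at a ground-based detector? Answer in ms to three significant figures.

Δt = 2940 ms

Leg 1: γ = 1/√(1 − 0.993²) = 1/√0.01395 = 8.466; Δt_1 = 8.466 × 29.7 = 251.5 ms.
Leg 2: γ = 64.2; Δt_2 = 64.20 × 41.1 = 2639 ms.
Leg 3: 49.6 ms is already measured at a ground-based detector.
Total: 251.5 + 2639 + 49.60 ms.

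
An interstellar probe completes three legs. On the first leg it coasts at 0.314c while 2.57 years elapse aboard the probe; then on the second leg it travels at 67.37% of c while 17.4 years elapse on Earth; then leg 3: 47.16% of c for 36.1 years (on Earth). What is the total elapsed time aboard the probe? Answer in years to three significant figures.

τ = 47.3 years

Leg 1: 2.57 years is already measured aboard the probe.
Leg 2: β = 0.6737; γ = 1/√(1 − 0.6737²) = 1/√0.5461 = 1.353; τ_2 = 17.4/1.353 = 12.86 years.
Leg 3: β = 0.4716; γ = 1/√(1 − 0.4716²) = 1/√0.7776 = 1.134; τ_3 = 36.1/1.134 = 31.83 years.
Total: 2.570 + 12.86 + 31.83 years.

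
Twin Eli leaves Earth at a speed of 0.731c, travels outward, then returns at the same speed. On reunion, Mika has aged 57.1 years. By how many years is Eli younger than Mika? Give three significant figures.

γ = 1/√(1 − 0.731²) = 1/√0.4656 = 1.465
Eli's elapsed proper time: τ = 57.1/1.465 = 38.96 years.
Age gap = Δt − τ = 57.1 − 38.96 years.

Δt − τ = 18.1 years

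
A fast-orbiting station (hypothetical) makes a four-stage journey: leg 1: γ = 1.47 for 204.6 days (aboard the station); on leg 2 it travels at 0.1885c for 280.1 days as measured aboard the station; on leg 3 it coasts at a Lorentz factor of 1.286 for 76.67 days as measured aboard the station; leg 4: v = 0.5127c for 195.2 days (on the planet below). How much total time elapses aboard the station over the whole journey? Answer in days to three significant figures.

Leg 1: 204.6 days is already measured aboard the station.
Leg 2: 280.1 days is already measured aboard the station.
Leg 3: 76.67 days is already measured aboard the station.
Leg 4: γ = 1/√(1 − 0.5127²) = 1/√0.7371 = 1.165; τ_4 = 195.2/1.165 = 167.6 days.
Total: 204.6 + 280.1 + 76.67 + 167.6 days.

τ = 729 days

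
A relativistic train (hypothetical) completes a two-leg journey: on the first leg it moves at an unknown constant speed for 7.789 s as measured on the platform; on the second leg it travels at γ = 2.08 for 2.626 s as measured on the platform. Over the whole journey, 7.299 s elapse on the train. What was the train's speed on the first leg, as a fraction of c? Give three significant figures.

Leg 1: speed unknown; τ_1 = 7.789/γ_1.
Leg 2: γ = 2.08; τ_2 = 2.626/2.080 = 1.262 s.
Total proper time: τ_1 + 1.262 = 7.299, so τ_1 = 7.299 − 1.262 = 6.037 s.
γ_1 = 7.789/6.037 = 1.290; β = √(1 − 1/γ²) = √0.3994.

β = 0.632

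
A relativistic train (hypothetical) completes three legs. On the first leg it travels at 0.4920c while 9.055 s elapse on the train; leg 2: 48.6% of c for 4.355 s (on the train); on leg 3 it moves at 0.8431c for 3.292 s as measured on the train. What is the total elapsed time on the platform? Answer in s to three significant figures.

Δt = 21.5 s

Leg 1: γ = 1/√(1 − 0.4920²) = 1/√0.7579 = 1.149; Δt_1 = 1.149 × 9.055 = 10.40 s.
Leg 2: β = 0.486; γ = 1/√(1 − 0.486²) = 1/√0.7638 = 1.144; Δt_2 = 1.144 × 4.355 = 4.983 s.
Leg 3: γ = 1/√(1 − 0.8431²) = 1/√0.2892 = 1.860; Δt_3 = 1.860 × 3.292 = 6.122 s.
Total: 10.40 + 4.983 + 6.122 s.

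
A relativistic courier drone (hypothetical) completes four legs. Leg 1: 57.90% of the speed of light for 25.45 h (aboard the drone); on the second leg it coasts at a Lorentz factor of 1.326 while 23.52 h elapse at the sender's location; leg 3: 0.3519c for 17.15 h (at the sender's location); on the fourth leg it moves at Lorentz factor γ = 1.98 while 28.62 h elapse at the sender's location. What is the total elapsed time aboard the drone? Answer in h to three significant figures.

Leg 1: 25.45 h is already measured aboard the drone.
Leg 2: γ = 1.326; τ_2 = 23.52/1.326 = 17.74 h.
Leg 3: γ = 1/√(1 − 0.3519²) = 1/√0.8762 = 1.068; τ_3 = 17.15/1.068 = 16.05 h.
Leg 4: γ = 1.98; τ_4 = 28.62/1.980 = 14.45 h.
Total: 25.45 + 17.74 + 16.05 + 14.45 h.

τ = 73.7 h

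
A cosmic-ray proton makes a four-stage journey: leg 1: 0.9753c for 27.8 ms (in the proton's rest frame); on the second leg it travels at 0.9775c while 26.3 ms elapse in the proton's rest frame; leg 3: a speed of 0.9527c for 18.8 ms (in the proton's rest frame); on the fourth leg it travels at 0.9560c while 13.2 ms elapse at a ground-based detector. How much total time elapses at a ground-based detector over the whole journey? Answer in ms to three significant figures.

Leg 1: γ = 1/√(1 − 0.9753²) = 1/√0.04879 = 4.527; Δt_1 = 4.527 × 27.8 = 125.9 ms.
Leg 2: γ = 1/√(1 − 0.9775²) = 1/√0.04449 = 4.741; Δt_2 = 4.741 × 26.3 = 124.7 ms.
Leg 3: γ = 1/√(1 − 0.9527²) = 1/√0.09236 = 3.290; Δt_3 = 3.290 × 18.8 = 61.86 ms.
Leg 4: 13.2 ms is already measured at a ground-based detector.
Total: 125.9 + 124.7 + 61.86 + 13.20 ms.

Δt = 326 ms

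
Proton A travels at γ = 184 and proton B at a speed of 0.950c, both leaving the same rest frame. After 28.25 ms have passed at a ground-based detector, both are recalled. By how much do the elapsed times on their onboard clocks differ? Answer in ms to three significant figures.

A: γ = 184; τ_A = 28.25/184.0 = 0.1535 ms.
B: γ = 1/√(1 − 0.950²) = 1/√0.09750 = 3.203; τ_B = 28.25/3.203 = 8.821 ms.

|τ_A − τ_B| = 8.67 ms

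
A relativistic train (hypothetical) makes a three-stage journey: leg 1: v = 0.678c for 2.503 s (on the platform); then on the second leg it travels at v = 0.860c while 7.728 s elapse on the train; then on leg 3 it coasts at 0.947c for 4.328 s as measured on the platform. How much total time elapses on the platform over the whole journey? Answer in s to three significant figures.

Leg 1: 2.503 s is already measured on the platform.
Leg 2: γ = 1/√(1 − 0.860²) = 1/√0.2604 = 1.960; Δt_2 = 1.960 × 7.728 = 15.14 s.
Leg 3: 4.328 s is already measured on the platform.
Total: 2.503 + 15.14 + 4.328 s.

Δt = 22.0 s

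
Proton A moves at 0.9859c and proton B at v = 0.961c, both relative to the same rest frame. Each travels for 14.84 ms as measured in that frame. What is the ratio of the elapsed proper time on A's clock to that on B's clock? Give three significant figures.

τ_A/τ_B = 0.605

A: γ = 1/√(1 − 0.9859²) = 1/√0.02800 = 5.976. B: γ = 1/√(1 − 0.961²) = 1/√0.07648 = 3.616.
τ_A/τ_B = γ_B/γ_A = 3.616/5.976 = 0.6051, so τ_A/τ_B = 0.6051.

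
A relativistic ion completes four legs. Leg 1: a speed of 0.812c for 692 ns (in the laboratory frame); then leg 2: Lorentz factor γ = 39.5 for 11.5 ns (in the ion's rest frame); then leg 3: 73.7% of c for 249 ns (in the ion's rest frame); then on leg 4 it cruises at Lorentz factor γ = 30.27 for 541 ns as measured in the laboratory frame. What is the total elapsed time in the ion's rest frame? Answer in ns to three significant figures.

τ = 682 ns

Leg 1: γ = 1/√(1 − 0.812²) = 1/√0.3407 = 1.713; τ_1 = 692/1.713 = 403.9 ns.
Leg 2: 11.5 ns is already measured in the ion's rest frame.
Leg 3: 249 ns is already measured in the ion's rest frame.
Leg 4: γ = 30.27; τ_4 = 541/30.27 = 17.87 ns.
Total: 403.9 + 11.50 + 249.0 + 17.87 ns.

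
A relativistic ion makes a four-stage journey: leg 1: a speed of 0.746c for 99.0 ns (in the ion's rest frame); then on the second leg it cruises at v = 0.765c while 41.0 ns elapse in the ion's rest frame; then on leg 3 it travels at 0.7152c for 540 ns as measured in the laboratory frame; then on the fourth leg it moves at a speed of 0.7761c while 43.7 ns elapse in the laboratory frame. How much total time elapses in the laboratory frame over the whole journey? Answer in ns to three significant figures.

Δt = 796 ns

Leg 1: γ = 1/√(1 − 0.746²) = 1/√0.4435 = 1.502; Δt_1 = 1.502 × 99.0 = 148.7 ns.
Leg 2: γ = 1/√(1 − 0.765²) = 1/√0.4148 = 1.553; Δt_2 = 1.553 × 41.0 = 63.66 ns.
Leg 3: 540 ns is already measured in the laboratory frame.
Leg 4: 43.7 ns is already measured in the laboratory frame.
Total: 148.7 + 63.66 + 540.0 + 43.70 ns.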